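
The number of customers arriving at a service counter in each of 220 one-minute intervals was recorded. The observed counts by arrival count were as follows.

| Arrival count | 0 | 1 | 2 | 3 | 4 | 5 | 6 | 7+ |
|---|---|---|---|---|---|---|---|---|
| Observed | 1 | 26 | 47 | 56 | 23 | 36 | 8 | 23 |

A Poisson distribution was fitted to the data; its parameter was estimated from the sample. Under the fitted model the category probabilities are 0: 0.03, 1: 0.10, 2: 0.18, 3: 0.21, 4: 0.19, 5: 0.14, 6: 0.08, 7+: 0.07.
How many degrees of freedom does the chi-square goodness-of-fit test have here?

6

There are k = 8 categories and 1 parameter estimated from the data, so df = 8 − 1 − 1 = 6.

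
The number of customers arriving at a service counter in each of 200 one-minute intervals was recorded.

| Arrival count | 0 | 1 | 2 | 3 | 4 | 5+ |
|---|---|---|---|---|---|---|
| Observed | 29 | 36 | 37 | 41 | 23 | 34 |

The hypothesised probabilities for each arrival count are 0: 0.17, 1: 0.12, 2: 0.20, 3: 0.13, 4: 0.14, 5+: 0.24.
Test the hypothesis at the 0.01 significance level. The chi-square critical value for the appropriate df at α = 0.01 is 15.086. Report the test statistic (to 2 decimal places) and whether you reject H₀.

Expected counts E_i = n·p_i: 200×0.17 = 34, 200×0.12 = 24, 200×0.20 = 40, 200×0.13 = 26, 200×0.14 = 28, 200×0.24 = 48.
χ² = (29−34)²/34 + (36−24)²/24 + (37−40)²/40 + (41−26)²/26 + (23−28)²/28 + (34−48)²/48
   = 0.735 + 6.000 + 0.225 + 8.654 + 0.893 + 4.083
Sum = 20.59
df = 5. Since 20.59 > 15.086, we reject H₀.

20.59; reject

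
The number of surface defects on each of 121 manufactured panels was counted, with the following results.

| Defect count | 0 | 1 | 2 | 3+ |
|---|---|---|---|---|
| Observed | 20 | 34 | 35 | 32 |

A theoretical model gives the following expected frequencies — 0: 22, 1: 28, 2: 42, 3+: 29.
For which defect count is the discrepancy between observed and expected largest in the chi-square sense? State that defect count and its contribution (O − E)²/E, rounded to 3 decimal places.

0: (20 − 22)²/22 = 4/22 = 0.1818
1: (34 − 28)²/28 = 36/28 = 1.2857
2: (35 − 42)²/42 = 49/42 = 1.1667
3+: (32 − 29)²/29 = 9/29 = 0.3103
The largest term is for 1: 1.286.

1, 1.286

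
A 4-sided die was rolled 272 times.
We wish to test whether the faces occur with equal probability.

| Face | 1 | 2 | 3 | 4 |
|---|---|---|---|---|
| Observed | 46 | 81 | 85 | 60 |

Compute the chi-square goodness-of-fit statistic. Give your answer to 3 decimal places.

14.794

Under H₀ each category has probability 1/4, so each expected count is 272/4 = 68.
1: (46 − 68)²/68 = 484/68 = 7.1176
2: (81 − 68)²/68 = 169/68 = 2.4853
3: (85 − 68)²/68 = 289/68 = 4.2500
4: (60 − 68)²/68 = 64/68 = 0.9412
Sum = 14.794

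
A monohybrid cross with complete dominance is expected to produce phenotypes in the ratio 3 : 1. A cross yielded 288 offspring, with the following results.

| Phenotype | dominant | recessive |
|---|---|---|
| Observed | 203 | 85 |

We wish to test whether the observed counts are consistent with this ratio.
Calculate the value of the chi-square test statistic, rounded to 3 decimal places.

Ratio total = 4. Expected counts: 288×3/4 = 216, 288×1/4 = 72.
cat            O        E   (O−E)²/E
dominant     203      216     0.7824
recessive     85       72     2.3472
Sum = 3.130

3.130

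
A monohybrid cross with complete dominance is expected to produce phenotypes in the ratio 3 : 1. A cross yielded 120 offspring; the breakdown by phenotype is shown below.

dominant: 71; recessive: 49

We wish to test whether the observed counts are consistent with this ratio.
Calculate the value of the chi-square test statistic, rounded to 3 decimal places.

Ratio total = 4. Expected counts: 120×3/4 = 90, 120×1/4 = 30.
cat            O        E   (O−E)²/E
dominant      71       90     4.0111
recessive     49       30    12.0333
Sum = 16.044

16.044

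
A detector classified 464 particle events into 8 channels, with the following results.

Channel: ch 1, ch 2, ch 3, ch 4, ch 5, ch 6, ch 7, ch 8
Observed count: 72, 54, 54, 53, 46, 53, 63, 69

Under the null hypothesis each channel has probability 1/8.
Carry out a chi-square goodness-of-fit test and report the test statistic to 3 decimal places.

Under H₀ each category has probability 1/8, so each expected count is 464/8 = 58.
χ² = (72−58)²/58 + (54−58)²/58 + (54−58)²/58 + (53−58)²/58 + (46−58)²/58 + (53−58)²/58 + (63−58)²/58 + (69−58)²/58
   = 3.3793 + 0.2759 + 0.2759 + 0.4310 + 2.4828 + 0.4310 + 0.4310 + 2.0862
Sum = 9.793

9.793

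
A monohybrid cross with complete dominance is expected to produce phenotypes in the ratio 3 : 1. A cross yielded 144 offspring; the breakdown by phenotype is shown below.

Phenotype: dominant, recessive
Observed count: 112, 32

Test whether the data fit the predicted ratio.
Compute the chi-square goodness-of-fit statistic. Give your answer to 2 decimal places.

Ratio total = 4. Expected counts: 144×3/4 = 108, 144×1/4 = 36.
χ² = (112−108)²/108 + (32−36)²/36
   = 0.148 + 0.444
Sum = 0.59

0.59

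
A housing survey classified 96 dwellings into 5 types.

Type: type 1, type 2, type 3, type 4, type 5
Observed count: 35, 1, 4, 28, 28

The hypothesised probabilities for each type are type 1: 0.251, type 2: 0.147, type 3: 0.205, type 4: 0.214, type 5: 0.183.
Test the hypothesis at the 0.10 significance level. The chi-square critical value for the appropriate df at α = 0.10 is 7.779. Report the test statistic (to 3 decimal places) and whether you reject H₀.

Expected counts E_i = n·p_i: 96×0.251 = 24.096, 96×0.147 = 14.112, 96×0.205 = 19.68, 96×0.214 = 20.544, 96×0.183 = 17.568.
cat         O        E   (O−E)²/E
type 1     35   24.096     4.9343
type 2      1   14.112    12.1829
type 3      4    19.68    12.4930
type 4     28   20.544     2.7060
type 5     28   17.568     6.1946
Sum = 38.511
df = 4. Since 38.511 > 7.779, we reject H₀.

38.511; reject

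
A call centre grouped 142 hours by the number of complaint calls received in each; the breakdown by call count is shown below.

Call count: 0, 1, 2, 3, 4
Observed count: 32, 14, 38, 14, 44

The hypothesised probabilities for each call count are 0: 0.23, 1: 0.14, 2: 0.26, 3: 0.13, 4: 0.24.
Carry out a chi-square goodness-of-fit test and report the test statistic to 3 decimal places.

5.749

Expected counts E_i = n·p_i: 142×0.23 = 32.66, 142×0.14 = 19.88, 142×0.26 = 36.92, 142×0.13 = 18.46, 142×0.24 = 34.08.
0: (32 − 32.66)²/32.66 = 0.4356/32.66 = 0.0133
1: (14 − 19.88)²/19.88 = 34.5744/19.88 = 1.7392
2: (38 − 36.92)²/36.92 = 1.1664/36.92 = 0.0316
3: (14 − 18.46)²/18.46 = 19.8916/18.46 = 1.0776
4: (44 − 34.08)²/34.08 = 98.4064/34.08 = 2.8875
Sum = 5.749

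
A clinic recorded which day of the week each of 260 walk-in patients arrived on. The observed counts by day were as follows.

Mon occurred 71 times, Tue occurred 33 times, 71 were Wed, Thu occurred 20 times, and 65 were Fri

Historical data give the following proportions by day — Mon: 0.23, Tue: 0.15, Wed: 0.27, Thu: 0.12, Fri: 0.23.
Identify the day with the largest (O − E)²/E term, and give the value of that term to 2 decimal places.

Expected counts E_i = n·p_i: 260×0.23 = 59.8, 260×0.15 = 39, 260×0.27 = 70.2, 260×0.12 = 31.2, 260×0.23 = 59.8.
χ² = (71−59.8)²/59.8 + (33−39)²/39 + (71−70.2)²/70.2 + (20−31.2)²/31.2 + (65−59.8)²/59.8
   = 2.098 + 0.923 + 0.009 + 4.021 + 0.452
The largest term is for Thu: 4.02.

Thu, 4.02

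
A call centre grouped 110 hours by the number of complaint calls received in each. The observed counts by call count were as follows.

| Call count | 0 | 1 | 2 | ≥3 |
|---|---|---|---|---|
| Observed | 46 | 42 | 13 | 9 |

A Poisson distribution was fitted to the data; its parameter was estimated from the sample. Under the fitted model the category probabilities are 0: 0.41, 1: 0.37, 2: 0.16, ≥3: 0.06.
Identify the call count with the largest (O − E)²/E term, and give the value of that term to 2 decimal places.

2, 1.20

Expected counts E_i = n·p_i: 110×0.41 = 45.1, 110×0.37 = 40.7, 110×0.16 = 17.6, 110×0.06 = 6.6.
χ² = (46−45.1)²/45.1 + (42−40.7)²/40.7 + (13−17.6)²/17.6 + (9−6.6)²/6.6
   = 0.018 + 0.042 + 1.202 + 0.873
The largest term is for 2: 1.20.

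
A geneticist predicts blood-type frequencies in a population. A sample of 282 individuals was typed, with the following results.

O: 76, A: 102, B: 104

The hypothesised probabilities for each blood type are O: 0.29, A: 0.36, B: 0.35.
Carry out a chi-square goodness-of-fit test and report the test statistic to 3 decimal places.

0.695

Expected counts E_i = n·p_i: 282×0.29 = 81.78, 282×0.36 = 101.52, 282×0.35 = 98.7.
cat         O        E   (O−E)²/E
O          76    81.78     0.4085
A         102   101.52     0.0023
B         104     98.7     0.2846
Sum = 0.695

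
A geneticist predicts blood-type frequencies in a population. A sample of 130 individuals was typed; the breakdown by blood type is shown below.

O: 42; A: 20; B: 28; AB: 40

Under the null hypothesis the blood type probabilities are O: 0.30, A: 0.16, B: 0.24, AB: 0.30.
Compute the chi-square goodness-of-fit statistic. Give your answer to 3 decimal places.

0.615

Expected counts E_i = n·p_i: 130×0.30 = 39, 130×0.16 = 20.8, 130×0.24 = 31.2, 130×0.30 = 39.
cat         O        E   (O−E)²/E
O          42       39     0.2308
A          20     20.8     0.0308
B          28     31.2     0.3282
AB         40       39     0.0256
Sum = 0.615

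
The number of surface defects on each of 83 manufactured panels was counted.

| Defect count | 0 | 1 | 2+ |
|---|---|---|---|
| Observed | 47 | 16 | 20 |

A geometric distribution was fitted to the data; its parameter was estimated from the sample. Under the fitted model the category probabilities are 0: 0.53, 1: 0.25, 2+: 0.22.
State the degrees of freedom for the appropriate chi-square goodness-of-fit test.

1

There are k = 3 categories and 1 parameter estimated from the data, so df = 3 − 1 − 1 = 1.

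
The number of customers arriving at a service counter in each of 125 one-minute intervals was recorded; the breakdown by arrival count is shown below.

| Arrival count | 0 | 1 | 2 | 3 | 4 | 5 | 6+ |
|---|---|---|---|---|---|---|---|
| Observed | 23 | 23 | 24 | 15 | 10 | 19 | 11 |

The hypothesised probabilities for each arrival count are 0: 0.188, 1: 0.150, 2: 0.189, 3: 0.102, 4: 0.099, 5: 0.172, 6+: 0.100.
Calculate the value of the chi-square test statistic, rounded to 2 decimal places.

2.30

Expected counts E_i = n·p_i: 125×0.188 = 23.5, 125×0.150 = 18.75, 125×0.189 = 23.625, 125×0.102 = 12.75, 125×0.099 = 12.375, 125×0.172 = 21.5, 125×0.100 = 12.5.
χ² = (23−23.5)²/23.5 + (23−18.75)²/18.75 + (24−23.625)²/23.625 + (15−12.75)²/12.75 + (10−12.375)²/12.375 + (19−21.5)²/21.5 + (11−12.5)²/12.5
   = 0.011 + 0.963 + 0.006 + 0.397 + 0.456 + 0.291 + 0.180
Sum = 2.30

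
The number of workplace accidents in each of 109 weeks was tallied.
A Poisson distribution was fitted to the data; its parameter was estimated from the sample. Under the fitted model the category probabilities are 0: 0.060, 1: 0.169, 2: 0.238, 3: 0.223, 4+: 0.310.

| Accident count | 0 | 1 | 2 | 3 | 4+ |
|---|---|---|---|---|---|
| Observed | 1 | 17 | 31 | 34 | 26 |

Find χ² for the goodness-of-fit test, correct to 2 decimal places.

Expected counts E_i = n·p_i: 109×0.060 = 6.54, 109×0.169 = 18.421, 109×0.238 = 25.942, 109×0.223 = 24.307, 109×0.310 = 33.79.
cat         O        E   (O−E)²/E
0           1     6.54      4.693
1          17   18.421      0.110
2          31   25.942      0.986
3          34   24.307      3.865
4+         26    33.79      1.796
Sum = 11.45

11.45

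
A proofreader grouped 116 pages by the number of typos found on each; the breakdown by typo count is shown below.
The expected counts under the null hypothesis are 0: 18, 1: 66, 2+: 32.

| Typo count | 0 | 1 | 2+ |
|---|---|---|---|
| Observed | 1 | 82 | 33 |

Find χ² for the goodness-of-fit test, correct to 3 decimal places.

χ² = (1−18)²/18 + (82−66)²/66 + (33−32)²/32
   = 16.0556 + 3.8788 + 0.0313
Sum = 19.966

19.966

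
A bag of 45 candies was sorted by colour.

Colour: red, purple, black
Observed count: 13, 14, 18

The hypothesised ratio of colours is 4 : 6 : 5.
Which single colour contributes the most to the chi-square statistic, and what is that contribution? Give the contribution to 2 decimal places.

purple, 0.89

Ratio total = 15. Expected counts: 45×4/15 = 12, 45×6/15 = 18, 45×5/15 = 15.
red: (13 − 12)²/12 = 1/12 = 0.083
purple: (14 − 18)²/18 = 16/18 = 0.889
black: (18 − 15)²/15 = 9/15 = 0.600
The largest term is for purple: 0.89.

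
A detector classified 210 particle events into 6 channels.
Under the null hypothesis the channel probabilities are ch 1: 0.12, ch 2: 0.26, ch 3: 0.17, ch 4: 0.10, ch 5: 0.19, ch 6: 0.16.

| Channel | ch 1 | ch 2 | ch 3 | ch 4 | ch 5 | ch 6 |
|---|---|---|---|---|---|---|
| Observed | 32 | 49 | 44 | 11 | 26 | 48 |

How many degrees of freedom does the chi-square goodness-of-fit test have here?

5

There are k = 6 categories and no parameters were estimated from the data, so df = 6 − 1 = 5.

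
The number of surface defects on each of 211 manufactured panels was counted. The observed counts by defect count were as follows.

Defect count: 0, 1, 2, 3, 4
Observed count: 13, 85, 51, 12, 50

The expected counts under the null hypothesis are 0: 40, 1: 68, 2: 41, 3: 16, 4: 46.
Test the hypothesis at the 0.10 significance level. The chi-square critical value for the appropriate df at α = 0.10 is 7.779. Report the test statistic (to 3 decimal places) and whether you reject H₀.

26.262; reject

χ² = (13−40)²/40 + (85−68)²/68 + (51−41)²/41 + (12−16)²/16 + (50−46)²/46
   = 18.2250 + 4.2500 + 2.4390 + 1.0000 + 0.3478
Sum = 26.262
df = 4. Since 26.262 > 7.779, we reject H₀.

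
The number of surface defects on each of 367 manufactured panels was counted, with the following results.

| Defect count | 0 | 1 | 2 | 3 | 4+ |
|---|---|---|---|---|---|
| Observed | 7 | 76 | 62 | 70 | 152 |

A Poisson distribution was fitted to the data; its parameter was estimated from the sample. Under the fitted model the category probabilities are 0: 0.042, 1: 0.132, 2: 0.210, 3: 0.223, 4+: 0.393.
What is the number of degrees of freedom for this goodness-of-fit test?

There are k = 5 categories and 1 parameter estimated from the data, so df = 5 − 1 − 1 = 3.

3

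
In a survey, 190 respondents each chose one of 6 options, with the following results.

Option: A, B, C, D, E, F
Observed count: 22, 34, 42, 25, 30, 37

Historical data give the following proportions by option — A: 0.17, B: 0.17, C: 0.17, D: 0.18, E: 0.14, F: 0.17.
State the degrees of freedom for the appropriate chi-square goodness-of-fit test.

5

There are k = 6 categories and no parameters were estimated from the data, so df = 6 − 1 = 5.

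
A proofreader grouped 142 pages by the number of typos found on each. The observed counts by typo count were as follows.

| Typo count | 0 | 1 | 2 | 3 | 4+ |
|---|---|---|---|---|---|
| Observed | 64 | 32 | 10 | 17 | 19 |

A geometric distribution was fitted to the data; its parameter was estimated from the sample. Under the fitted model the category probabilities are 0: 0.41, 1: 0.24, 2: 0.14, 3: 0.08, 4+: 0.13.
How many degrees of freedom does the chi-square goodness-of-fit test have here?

3

There are k = 5 categories and 1 parameter estimated from the data, so df = 5 − 1 − 1 = 3.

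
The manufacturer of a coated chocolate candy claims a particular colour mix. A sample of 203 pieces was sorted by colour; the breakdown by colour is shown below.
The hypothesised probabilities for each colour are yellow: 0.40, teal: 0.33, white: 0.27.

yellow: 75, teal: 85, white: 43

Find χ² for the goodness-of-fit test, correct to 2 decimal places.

7.86

Expected counts E_i = n·p_i: 203×0.40 = 81.2, 203×0.33 = 66.99, 203×0.27 = 54.81.
χ² = (75−81.2)²/81.2 + (85−66.99)²/66.99 + (43−54.81)²/54.81
   = 0.473 + 4.842 + 2.545
Sum = 7.86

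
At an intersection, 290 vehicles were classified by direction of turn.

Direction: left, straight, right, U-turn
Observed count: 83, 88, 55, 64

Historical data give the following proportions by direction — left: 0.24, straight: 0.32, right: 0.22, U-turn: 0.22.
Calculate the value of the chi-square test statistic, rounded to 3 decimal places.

Expected counts E_i = n·p_i: 290×0.24 = 69.6, 290×0.32 = 92.8, 290×0.22 = 63.8, 290×0.22 = 63.8.
cat           O        E   (O−E)²/E
left         83     69.6     2.5799
straight     88     92.8     0.2483
right        55     63.8     1.2138
U-turn       64     63.8     0.0006
Sum = 4.043

4.043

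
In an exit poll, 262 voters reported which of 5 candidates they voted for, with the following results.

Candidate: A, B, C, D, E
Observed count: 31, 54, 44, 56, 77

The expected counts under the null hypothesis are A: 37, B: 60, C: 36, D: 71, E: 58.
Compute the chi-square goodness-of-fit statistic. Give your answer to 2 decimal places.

cat         O        E   (O−E)²/E
A          31       37      0.973
B          54       60      0.600
C          44       36      1.778
D          56       71      3.169
E          77       58      6.224
Sum = 12.74

12.74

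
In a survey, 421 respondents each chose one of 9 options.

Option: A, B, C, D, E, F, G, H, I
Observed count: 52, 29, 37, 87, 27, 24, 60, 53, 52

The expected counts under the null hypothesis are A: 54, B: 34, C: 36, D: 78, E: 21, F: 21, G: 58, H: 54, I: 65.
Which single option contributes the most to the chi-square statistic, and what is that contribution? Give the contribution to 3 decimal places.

I, 2.600

cat         O        E   (O−E)²/E
A          52       54     0.0741
B          29       34     0.7353
C          37       36     0.0278
D          87       78     1.0385
E          27       21     1.7143
F          24       21     0.4286
G          60       58     0.0690
H          53       54     0.0185
I          52       65     2.6000
The largest term is for I: 2.600.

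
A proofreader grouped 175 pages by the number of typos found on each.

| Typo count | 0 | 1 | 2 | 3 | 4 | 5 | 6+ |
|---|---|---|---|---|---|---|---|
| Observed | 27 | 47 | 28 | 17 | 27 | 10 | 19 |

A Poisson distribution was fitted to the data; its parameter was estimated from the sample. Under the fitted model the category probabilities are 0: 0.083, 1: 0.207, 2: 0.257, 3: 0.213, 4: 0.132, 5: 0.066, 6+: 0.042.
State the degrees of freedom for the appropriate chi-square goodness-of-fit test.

5

There are k = 7 categories and 1 parameter estimated from the data, so df = 7 − 1 − 1 = 5.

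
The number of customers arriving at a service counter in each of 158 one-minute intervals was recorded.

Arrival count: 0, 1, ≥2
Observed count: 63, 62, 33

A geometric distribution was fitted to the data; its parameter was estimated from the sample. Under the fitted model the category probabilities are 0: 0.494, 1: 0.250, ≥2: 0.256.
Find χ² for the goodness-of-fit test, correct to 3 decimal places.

17.091

Expected counts E_i = n·p_i: 158×0.494 = 78.052, 158×0.250 = 39.5, 158×0.256 = 40.448.
χ² = (63−78.052)²/78.052 + (62−39.5)²/39.5 + (33−40.448)²/40.448
   = 2.9027 + 12.8165 + 1.3715
Sum = 17.091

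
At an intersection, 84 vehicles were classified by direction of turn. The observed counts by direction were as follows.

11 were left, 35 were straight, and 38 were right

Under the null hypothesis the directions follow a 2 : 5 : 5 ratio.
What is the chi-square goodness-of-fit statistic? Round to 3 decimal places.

0.900

Ratio total = 12. Expected counts: 84×2/12 = 14, 84×5/12 = 35, 84×5/12 = 35.
χ² = (11−14)²/14 + (35−35)²/35 + (38−35)²/35
   = 0.6429 + 0.0000 + 0.2571
Sum = 0.900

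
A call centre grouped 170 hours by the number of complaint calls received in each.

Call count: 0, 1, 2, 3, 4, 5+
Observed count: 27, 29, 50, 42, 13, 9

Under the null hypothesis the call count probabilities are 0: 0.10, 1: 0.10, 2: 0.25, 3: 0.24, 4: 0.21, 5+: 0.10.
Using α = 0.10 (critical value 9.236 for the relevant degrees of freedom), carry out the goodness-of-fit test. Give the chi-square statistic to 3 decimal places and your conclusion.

Expected counts E_i = n·p_i: 170×0.10 = 17, 170×0.10 = 17, 170×0.25 = 42.5, 170×0.24 = 40.8, 170×0.21 = 35.7, 170×0.10 = 17.
χ² = (27−17)²/17 + (29−17)²/17 + (50−42.5)²/42.5 + (42−40.8)²/40.8 + (13−35.7)²/35.7 + (9−17)²/17
   = 5.8824 + 8.4706 + 1.3235 + 0.0353 + 14.4339 + 3.7647
Sum = 33.910
df = 5. Since 33.910 > 9.236, we reject H₀.

33.910; reject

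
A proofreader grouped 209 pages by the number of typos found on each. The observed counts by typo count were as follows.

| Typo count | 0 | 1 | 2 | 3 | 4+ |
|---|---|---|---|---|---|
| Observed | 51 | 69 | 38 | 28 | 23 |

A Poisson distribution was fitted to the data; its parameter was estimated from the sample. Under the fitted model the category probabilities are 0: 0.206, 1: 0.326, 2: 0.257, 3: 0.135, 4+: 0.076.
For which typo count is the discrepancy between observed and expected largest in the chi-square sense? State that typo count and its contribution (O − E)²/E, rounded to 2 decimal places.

Expected counts E_i = n·p_i: 209×0.206 = 43.054, 209×0.326 = 68.134, 209×0.257 = 53.713, 209×0.135 = 28.215, 209×0.076 = 15.884.
0: (51 − 43.054)²/43.054 = 63.138916/43.054 = 1.467
1: (69 − 68.134)²/68.134 = 0.749956/68.134 = 0.011
2: (38 − 53.713)²/53.713 = 246.898369/53.713 = 4.597
3: (28 − 28.215)²/28.215 = 0.046225/28.215 = 0.002
4+: (23 − 15.884)²/15.884 = 50.637456/15.884 = 3.188
The largest term is for 2: 4.60.

2, 4.60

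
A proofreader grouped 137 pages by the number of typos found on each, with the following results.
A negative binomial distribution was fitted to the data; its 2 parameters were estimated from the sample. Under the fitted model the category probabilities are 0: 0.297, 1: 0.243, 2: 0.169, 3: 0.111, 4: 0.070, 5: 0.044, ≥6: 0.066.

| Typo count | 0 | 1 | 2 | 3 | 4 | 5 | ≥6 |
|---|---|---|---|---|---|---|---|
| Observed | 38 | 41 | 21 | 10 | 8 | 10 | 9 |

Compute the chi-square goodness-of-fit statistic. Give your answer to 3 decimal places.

Expected counts E_i = n·p_i: 137×0.297 = 40.689, 137×0.243 = 33.291, 137×0.169 = 23.153, 137×0.111 = 15.207, 137×0.070 = 9.59, 137×0.044 = 6.028, 137×0.066 = 9.042.
χ² = (38−40.689)²/40.689 + (41−33.291)²/33.291 + (21−23.153)²/23.153 + (10−15.207)²/15.207 + (8−9.59)²/9.59 + (10−6.028)²/6.028 + (9−9.042)²/9.042
   = 0.1777 + 1.7851 + 0.2002 + 1.7829 + 0.2636 + 2.6173 + 0.0002
Sum = 6.827

6.827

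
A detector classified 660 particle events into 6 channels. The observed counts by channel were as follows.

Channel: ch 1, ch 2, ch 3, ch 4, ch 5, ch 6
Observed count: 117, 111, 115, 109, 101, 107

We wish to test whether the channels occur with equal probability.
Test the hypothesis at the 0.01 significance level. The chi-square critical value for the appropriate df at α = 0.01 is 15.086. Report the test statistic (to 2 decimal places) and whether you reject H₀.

Under H₀ each category has probability 1/6, so each expected count is 660/6 = 110.
cat         O        E   (O−E)²/E
ch 1      117      110      0.445
ch 2      111      110      0.009
ch 3      115      110      0.227
ch 4      109      110      0.009
ch 5      101      110      0.736
ch 6      107      110      0.082
Sum = 1.51
df = 5. Since 1.51 < 15.086, we do not reject H₀.

1.51; do not reject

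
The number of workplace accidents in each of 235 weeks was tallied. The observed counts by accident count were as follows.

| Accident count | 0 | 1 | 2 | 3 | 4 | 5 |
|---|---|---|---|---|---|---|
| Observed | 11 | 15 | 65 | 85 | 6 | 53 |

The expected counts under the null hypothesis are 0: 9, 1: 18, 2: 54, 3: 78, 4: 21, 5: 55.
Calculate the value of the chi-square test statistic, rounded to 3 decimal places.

0: (11 − 9)²/9 = 4/9 = 0.4444
1: (15 − 18)²/18 = 9/18 = 0.5000
2: (65 − 54)²/54 = 121/54 = 2.2407
3: (85 − 78)²/78 = 49/78 = 0.6282
4: (6 − 21)²/21 = 225/21 = 10.7143
5: (53 − 55)²/55 = 4/55 = 0.0727
Sum = 14.600

14.600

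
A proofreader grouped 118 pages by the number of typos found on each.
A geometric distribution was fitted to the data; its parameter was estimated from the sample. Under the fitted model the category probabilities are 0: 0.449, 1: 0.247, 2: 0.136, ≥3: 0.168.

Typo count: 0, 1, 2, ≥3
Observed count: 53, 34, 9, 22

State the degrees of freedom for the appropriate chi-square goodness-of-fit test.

There are k = 4 categories and 1 parameter estimated from the data, so df = 4 − 1 − 1 = 2.

2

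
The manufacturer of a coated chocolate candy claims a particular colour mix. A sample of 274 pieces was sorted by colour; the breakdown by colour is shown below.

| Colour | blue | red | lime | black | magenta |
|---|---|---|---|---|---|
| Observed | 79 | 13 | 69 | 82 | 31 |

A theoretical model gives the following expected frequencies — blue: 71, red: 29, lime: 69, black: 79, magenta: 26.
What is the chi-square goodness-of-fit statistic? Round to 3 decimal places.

cat          O        E   (O−E)²/E
blue        79       71     0.9014
red         13       29     8.8276
lime        69       69     0.0000
black       82       79     0.1139
magenta     31       26     0.9615
Sum = 10.804

10.804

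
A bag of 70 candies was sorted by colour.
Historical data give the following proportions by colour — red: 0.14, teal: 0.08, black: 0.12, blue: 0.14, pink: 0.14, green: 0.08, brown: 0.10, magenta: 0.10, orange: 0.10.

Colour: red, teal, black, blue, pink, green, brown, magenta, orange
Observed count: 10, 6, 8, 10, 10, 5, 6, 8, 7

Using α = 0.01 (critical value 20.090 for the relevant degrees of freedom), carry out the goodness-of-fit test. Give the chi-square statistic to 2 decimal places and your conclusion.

Expected counts E_i = n·p_i: 70×0.14 = 9.8, 70×0.08 = 5.6, 70×0.12 = 8.4, 70×0.14 = 9.8, 70×0.14 = 9.8, 70×0.08 = 5.6, 70×0.10 = 7, 70×0.10 = 7, 70×0.10 = 7.
χ² = (10−9.8)²/9.8 + (6−5.6)²/5.6 + (8−8.4)²/8.4 + (10−9.8)²/9.8 + (10−9.8)²/9.8 + (5−5.6)²/5.6 + (6−7)²/7 + (8−7)²/7 + (7−7)²/7
   = 0.004 + 0.029 + 0.019 + 0.004 + 0.004 + 0.064 + 0.143 + 0.143 + 0.000
Sum = 0.41
df = 8. Since 0.41 < 20.090, we do not reject H₀.

0.41; do not reject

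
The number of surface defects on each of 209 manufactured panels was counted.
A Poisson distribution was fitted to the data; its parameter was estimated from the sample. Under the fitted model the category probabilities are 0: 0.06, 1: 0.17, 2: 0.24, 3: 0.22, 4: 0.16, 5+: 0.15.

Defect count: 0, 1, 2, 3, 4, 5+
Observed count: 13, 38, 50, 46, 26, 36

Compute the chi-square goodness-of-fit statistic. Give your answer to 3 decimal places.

Expected counts E_i = n·p_i: 209×0.06 = 12.54, 209×0.17 = 35.53, 209×0.24 = 50.16, 209×0.22 = 45.98, 209×0.16 = 33.44, 209×0.15 = 31.35.
0: (13 − 12.54)²/12.54 = 0.2116/12.54 = 0.0169
1: (38 − 35.53)²/35.53 = 6.1009/35.53 = 0.1717
2: (50 − 50.16)²/50.16 = 0.0256/50.16 = 0.0005
3: (46 − 45.98)²/45.98 = 0.0004/45.98 = 0.0000
4: (26 − 33.44)²/33.44 = 55.3536/33.44 = 1.6553
5+: (36 − 31.35)²/31.35 = 21.6225/31.35 = 0.6897
Sum = 2.534

2.534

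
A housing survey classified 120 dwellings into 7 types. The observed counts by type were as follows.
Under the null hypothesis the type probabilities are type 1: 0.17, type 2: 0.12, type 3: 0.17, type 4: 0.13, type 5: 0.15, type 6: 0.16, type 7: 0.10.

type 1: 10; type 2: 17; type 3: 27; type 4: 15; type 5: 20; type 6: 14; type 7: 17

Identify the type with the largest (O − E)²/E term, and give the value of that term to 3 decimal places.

type 1, 5.302

Expected counts E_i = n·p_i: 120×0.17 = 20.4, 120×0.12 = 14.4, 120×0.17 = 20.4, 120×0.13 = 15.6, 120×0.15 = 18, 120×0.16 = 19.2, 120×0.10 = 12.
χ² = (10−20.4)²/20.4 + (17−14.4)²/14.4 + (27−20.4)²/20.4 + (15−15.6)²/15.6 + (20−18)²/18 + (14−19.2)²/19.2 + (17−12)²/12
   = 5.3020 + 0.4694 + 2.1353 + 0.0231 + 0.2222 + 1.4083 + 2.0833
The largest term is for type 1: 5.302.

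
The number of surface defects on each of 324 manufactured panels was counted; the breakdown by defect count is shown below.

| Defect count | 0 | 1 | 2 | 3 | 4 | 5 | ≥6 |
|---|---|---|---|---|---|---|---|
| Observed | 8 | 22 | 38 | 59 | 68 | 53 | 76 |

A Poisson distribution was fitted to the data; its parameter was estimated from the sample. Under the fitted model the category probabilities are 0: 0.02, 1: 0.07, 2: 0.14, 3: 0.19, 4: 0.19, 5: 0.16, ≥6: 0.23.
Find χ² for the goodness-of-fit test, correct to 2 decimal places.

Expected counts E_i = n·p_i: 324×0.02 = 6.48, 324×0.07 = 22.68, 324×0.14 = 45.36, 324×0.19 = 61.56, 324×0.19 = 61.56, 324×0.16 = 51.84, 324×0.23 = 74.52.
0: (8 − 6.48)²/6.48 = 2.3104/6.48 = 0.357
1: (22 − 22.68)²/22.68 = 0.4624/22.68 = 0.020
2: (38 − 45.36)²/45.36 = 54.1696/45.36 = 1.194
3: (59 − 61.56)²/61.56 = 6.5536/61.56 = 0.106
4: (68 − 61.56)²/61.56 = 41.4736/61.56 = 0.674
5: (53 − 51.84)²/51.84 = 1.3456/51.84 = 0.026
≥6: (76 − 74.52)²/74.52 = 2.1904/74.52 = 0.029
Sum = 2.41

2.41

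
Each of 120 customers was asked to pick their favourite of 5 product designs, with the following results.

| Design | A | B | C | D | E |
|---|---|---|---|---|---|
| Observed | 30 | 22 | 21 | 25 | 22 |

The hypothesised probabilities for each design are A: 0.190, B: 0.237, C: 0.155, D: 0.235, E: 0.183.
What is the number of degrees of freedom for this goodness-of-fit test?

There are k = 5 categories and no parameters were estimated from the data, so df = 5 − 1 = 4.

4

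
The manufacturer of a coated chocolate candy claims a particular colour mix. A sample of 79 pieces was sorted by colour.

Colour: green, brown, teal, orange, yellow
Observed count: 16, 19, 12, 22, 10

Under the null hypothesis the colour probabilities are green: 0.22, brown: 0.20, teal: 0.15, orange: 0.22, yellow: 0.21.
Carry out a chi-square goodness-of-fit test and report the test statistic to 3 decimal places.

4.605

Expected counts E_i = n·p_i: 79×0.22 = 17.38, 79×0.20 = 15.8, 79×0.15 = 11.85, 79×0.22 = 17.38, 79×0.21 = 16.59.
χ² = (16−17.38)²/17.38 + (19−15.8)²/15.8 + (12−11.85)²/11.85 + (22−17.38)²/17.38 + (10−16.59)²/16.59
   = 0.1096 + 0.6481 + 0.0019 + 1.2281 + 2.6177
Sum = 4.605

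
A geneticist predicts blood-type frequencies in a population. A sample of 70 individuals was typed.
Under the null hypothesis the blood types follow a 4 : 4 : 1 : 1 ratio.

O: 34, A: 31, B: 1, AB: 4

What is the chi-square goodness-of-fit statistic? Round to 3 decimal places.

Ratio total = 10. Expected counts: 70×4/10 = 28, 70×4/10 = 28, 70×1/10 = 7, 70×1/10 = 7.
O: (34 − 28)²/28 = 36/28 = 1.2857
A: (31 − 28)²/28 = 9/28 = 0.3214
B: (1 − 7)²/7 = 36/7 = 5.1429
AB: (4 − 7)²/7 = 9/7 = 1.2857
Sum = 8.036

8.036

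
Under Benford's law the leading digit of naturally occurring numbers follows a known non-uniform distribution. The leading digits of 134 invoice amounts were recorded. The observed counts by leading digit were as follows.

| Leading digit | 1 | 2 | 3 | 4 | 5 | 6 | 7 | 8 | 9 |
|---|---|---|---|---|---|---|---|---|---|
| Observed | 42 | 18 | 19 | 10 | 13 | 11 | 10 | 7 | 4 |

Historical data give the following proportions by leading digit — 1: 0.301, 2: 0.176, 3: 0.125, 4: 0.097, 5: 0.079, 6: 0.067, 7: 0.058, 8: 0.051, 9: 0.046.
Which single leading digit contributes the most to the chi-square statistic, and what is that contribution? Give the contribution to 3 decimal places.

2, 1.322

Expected counts E_i = n·p_i: 134×0.301 = 40.334, 134×0.176 = 23.584, 134×0.125 = 16.75, 134×0.097 = 12.998, 134×0.079 = 10.586, 134×0.067 = 8.978, 134×0.058 = 7.772, 134×0.051 = 6.834, 134×0.046 = 6.164.
χ² = (42−40.334)²/40.334 + (18−23.584)²/23.584 + (19−16.75)²/16.75 + (10−12.998)²/12.998 + (13−10.586)²/10.586 + (11−8.978)²/8.978 + (10−7.772)²/7.772 + (7−6.834)²/6.834 + (4−6.164)²/6.164
   = 0.0688 + 1.3221 + 0.3022 + 0.6915 + 0.5505 + 0.4554 + 0.6387 + 0.0040 + 0.7597
The largest term is for 2: 1.322.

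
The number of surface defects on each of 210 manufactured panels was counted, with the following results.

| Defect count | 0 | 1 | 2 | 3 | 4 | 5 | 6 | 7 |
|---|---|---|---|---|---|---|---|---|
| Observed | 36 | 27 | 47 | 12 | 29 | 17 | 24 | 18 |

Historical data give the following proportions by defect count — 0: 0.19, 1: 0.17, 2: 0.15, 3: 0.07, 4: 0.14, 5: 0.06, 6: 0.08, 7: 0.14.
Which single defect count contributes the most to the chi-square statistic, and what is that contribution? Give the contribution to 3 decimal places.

2, 7.627

Expected counts E_i = n·p_i: 210×0.19 = 39.9, 210×0.17 = 35.7, 210×0.15 = 31.5, 210×0.07 = 14.7, 210×0.14 = 29.4, 210×0.06 = 12.6, 210×0.08 = 16.8, 210×0.14 = 29.4.
χ² = (36−39.9)²/39.9 + (27−35.7)²/35.7 + (47−31.5)²/31.5 + (12−14.7)²/14.7 + (29−29.4)²/29.4 + (17−12.6)²/12.6 + (24−16.8)²/16.8 + (18−29.4)²/29.4
   = 0.3812 + 2.1202 + 7.6270 + 0.4959 + 0.0054 + 1.5365 + 3.0857 + 4.4204
The largest term is for 2: 7.627.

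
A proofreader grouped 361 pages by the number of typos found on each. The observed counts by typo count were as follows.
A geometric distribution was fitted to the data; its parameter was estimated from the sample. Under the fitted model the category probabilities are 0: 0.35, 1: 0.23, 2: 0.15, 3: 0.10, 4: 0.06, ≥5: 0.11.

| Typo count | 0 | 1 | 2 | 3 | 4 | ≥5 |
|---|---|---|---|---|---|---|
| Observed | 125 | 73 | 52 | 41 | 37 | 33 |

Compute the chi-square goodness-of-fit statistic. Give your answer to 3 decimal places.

Expected counts E_i = n·p_i: 361×0.35 = 126.35, 361×0.23 = 83.03, 361×0.15 = 54.15, 361×0.10 = 36.1, 361×0.06 = 21.66, 361×0.11 = 39.71.
χ² = (125−126.35)²/126.35 + (73−83.03)²/83.03 + (52−54.15)²/54.15 + (41−36.1)²/36.1 + (37−21.66)²/21.66 + (33−39.71)²/39.71
   = 0.0144 + 1.2116 + 0.0854 + 0.6651 + 10.8641 + 1.1338
Sum = 13.974

13.974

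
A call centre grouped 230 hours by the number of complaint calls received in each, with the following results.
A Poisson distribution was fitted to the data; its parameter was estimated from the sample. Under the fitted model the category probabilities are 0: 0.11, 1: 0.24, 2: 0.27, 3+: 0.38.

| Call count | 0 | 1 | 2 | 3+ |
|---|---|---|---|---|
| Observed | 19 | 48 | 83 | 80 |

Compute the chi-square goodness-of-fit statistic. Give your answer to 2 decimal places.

10.17

Expected counts E_i = n·p_i: 230×0.11 = 25.3, 230×0.24 = 55.2, 230×0.27 = 62.1, 230×0.38 = 87.4.
χ² = (19−25.3)²/25.3 + (48−55.2)²/55.2 + (83−62.1)²/62.1 + (80−87.4)²/87.4
   = 1.569 + 0.939 + 7.034 + 0.627
Sum = 10.17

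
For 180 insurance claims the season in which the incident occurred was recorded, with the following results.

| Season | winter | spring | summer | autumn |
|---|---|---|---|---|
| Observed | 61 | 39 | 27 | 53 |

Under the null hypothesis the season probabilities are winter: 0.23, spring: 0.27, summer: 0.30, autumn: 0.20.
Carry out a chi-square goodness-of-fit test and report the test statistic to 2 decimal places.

32.70

Expected counts E_i = n·p_i: 180×0.23 = 41.4, 180×0.27 = 48.6, 180×0.30 = 54, 180×0.20 = 36.
cat         O        E   (O−E)²/E
winter     61     41.4      9.279
spring     39     48.6      1.896
summer     27       54     13.500
autumn     53       36      8.028
Sum = 32.70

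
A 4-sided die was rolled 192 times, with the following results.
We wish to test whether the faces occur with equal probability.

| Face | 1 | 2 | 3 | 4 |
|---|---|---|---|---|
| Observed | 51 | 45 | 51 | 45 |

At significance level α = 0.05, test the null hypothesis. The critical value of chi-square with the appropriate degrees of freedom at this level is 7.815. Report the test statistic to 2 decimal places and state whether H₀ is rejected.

0.75; do not reject

Under H₀ each category has probability 1/4, so each expected count is 192/4 = 48.
1: (51 − 48)²/48 = 9/48 = 0.188
2: (45 − 48)²/48 = 9/48 = 0.188
3: (51 − 48)²/48 = 9/48 = 0.188
4: (45 − 48)²/48 = 9/48 = 0.188
Sum = 0.75
df = 3. Since 0.75 < 7.815, we do not reject H₀.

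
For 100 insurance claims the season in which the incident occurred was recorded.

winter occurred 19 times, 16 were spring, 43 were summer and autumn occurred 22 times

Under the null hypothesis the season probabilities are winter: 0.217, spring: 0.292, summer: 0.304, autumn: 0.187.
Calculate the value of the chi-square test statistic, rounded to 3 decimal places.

12.108

Expected counts E_i = n·p_i: 100×0.217 = 21.7, 100×0.292 = 29.2, 100×0.304 = 30.4, 100×0.187 = 18.7.
χ² = (19−21.7)²/21.7 + (16−29.2)²/29.2 + (43−30.4)²/30.4 + (22−18.7)²/18.7
   = 0.3359 + 5.9671 + 5.2224 + 0.5824
Sum = 12.108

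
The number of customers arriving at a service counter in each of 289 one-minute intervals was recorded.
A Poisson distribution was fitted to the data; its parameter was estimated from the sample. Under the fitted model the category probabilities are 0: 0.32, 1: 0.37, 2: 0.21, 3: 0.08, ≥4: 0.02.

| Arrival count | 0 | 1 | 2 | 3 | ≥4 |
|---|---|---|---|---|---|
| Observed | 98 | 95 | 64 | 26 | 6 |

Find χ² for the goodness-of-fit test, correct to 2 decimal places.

2.21

Expected counts E_i = n·p_i: 289×0.32 = 92.48, 289×0.37 = 106.93, 289×0.21 = 60.69, 289×0.08 = 23.12, 289×0.02 = 5.78.
χ² = (98−92.48)²/92.48 + (95−106.93)²/106.93 + (64−60.69)²/60.69 + (26−23.12)²/23.12 + (6−5.78)²/5.78
   = 0.329 + 1.331 + 0.181 + 0.359 + 0.008
Sum = 2.21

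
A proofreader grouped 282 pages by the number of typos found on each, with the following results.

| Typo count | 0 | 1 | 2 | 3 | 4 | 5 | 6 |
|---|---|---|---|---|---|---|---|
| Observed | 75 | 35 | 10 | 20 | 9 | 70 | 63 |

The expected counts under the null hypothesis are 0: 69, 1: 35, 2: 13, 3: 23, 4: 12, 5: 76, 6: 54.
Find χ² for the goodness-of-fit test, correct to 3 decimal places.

χ² = (75−69)²/69 + (35−35)²/35 + (10−13)²/13 + (20−23)²/23 + (9−12)²/12 + (70−76)²/76 + (63−54)²/54
   = 0.5217 + 0.0000 + 0.6923 + 0.3913 + 0.7500 + 0.4737 + 1.5000
Sum = 4.329

4.329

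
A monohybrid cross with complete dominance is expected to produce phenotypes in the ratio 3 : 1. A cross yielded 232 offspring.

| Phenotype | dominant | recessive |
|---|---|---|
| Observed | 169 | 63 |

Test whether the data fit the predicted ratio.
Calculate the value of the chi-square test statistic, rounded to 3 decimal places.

0.575

Ratio total = 4. Expected counts: 232×3/4 = 174, 232×1/4 = 58.
χ² = (169−174)²/174 + (63−58)²/58
   = 0.1437 + 0.4310
Sum = 0.575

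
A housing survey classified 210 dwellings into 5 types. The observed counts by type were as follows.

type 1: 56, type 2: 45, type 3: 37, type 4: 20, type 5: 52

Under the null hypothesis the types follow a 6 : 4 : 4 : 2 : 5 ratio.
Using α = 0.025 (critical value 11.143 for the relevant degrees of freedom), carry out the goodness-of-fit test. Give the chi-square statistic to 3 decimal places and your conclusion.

1.197; do not reject

Ratio total = 21. Expected counts: 210×6/21 = 60, 210×4/21 = 40, 210×4/21 = 40, 210×2/21 = 20, 210×5/21 = 50.
χ² = (56−60)²/60 + (45−40)²/40 + (37−40)²/40 + (20−20)²/20 + (52−50)²/50
   = 0.2667 + 0.6250 + 0.2250 + 0.0000 + 0.0800
Sum = 1.197
df = 4. Since 1.197 < 11.143, we do not reject H₀.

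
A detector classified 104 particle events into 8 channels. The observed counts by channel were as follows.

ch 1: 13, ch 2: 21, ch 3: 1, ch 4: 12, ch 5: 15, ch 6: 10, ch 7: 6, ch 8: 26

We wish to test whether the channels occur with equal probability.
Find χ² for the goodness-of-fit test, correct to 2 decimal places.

Expected count for each of the 8 categories: 104/8 = 13.
ch 1: (13 − 13)²/13 = 0/13 = 0.000
ch 2: (21 − 13)²/13 = 64/13 = 4.923
ch 3: (1 − 13)²/13 = 144/13 = 11.077
ch 4: (12 − 13)²/13 = 1/13 = 0.077
ch 5: (15 − 13)²/13 = 4/13 = 0.308
ch 6: (10 − 13)²/13 = 9/13 = 0.692
ch 7: (6 − 13)²/13 = 49/13 = 3.769
ch 8: (26 − 13)²/13 = 169/13 = 13.000
Sum = 33.85

33.85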